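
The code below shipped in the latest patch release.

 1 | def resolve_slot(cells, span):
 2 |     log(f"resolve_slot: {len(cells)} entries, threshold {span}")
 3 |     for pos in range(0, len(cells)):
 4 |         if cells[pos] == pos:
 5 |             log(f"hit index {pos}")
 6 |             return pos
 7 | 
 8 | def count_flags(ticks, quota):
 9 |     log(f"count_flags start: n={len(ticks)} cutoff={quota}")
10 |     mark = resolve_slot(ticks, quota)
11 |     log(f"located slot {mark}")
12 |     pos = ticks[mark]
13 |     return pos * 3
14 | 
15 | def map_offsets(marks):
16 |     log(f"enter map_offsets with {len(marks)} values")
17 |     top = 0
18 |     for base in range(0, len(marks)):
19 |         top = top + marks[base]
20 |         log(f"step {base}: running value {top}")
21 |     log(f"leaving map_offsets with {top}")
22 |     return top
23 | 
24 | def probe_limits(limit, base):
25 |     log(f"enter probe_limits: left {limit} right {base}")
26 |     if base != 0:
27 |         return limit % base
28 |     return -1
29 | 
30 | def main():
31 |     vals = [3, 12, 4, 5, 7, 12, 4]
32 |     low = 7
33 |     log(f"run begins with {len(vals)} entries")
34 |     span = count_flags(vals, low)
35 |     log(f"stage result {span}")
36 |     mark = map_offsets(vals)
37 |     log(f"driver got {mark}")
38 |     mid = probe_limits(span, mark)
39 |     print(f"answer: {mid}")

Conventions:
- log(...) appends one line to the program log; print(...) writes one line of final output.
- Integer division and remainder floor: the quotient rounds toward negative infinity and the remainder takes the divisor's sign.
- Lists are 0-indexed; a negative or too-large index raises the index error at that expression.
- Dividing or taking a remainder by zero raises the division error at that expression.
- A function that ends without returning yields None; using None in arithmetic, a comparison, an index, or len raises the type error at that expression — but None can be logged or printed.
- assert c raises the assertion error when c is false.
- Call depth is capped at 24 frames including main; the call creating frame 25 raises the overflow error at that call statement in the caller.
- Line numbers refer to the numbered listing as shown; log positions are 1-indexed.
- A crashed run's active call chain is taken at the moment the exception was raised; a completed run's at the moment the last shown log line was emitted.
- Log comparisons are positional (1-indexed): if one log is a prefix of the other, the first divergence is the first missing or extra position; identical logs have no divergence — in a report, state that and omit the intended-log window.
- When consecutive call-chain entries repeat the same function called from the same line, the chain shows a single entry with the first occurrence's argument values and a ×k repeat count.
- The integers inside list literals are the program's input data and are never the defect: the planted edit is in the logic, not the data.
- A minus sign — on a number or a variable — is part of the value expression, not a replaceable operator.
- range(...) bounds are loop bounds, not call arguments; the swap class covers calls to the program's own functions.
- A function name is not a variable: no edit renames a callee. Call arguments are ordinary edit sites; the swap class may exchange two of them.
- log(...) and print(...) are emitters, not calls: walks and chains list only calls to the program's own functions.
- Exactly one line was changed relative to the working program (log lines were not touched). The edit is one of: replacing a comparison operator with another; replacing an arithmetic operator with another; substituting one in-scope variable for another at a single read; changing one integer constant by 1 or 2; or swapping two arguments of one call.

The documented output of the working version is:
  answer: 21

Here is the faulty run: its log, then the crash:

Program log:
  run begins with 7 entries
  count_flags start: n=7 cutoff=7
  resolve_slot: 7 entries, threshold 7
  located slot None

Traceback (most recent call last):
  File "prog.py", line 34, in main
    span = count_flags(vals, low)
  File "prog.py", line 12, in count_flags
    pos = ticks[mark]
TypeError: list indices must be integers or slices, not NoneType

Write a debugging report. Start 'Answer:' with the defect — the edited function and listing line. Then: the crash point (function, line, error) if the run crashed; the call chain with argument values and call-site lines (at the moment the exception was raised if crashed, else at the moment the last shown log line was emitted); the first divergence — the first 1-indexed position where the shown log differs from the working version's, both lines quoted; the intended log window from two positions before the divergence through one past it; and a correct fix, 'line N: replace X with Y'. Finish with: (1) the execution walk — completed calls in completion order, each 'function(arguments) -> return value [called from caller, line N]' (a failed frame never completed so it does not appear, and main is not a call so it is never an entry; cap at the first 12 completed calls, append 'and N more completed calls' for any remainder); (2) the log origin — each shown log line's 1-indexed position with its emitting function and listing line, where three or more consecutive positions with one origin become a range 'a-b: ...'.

Answer: the defect is in resolve_slot at line 4.
Key fact: Position 4 is the first bad log line: 'located slot None' should read 'hit index 4'.
Crash: count_flags, line 12, TypeError.
Call chain: main -> count_flags([3, 12, 4, 5, 7, 12, 4], 7) (called at line 34).
First divergence: position 4 — shown 'located slot None', intended 'hit index 4'.
Intended log window:
  2: count_flags start: n=7 cutoff=7
  3: resolve_slot: 7 entries, threshold 7
  4: hit index 4
  5: located slot 4
Execution walk:
  resolve_slot([3, 12, 4, 5, 7, 12, 4], 7) -> None  [called from count_flags, line 10]
Log line origins:
  1: emitted by main (line 33)
  2: emitted by count_flags (line 9)
  3: emitted by resolve_slot (line 2)
  4: emitted by count_flags (line 11)
A correct fix: line 4: replace `cells[pos] == pos` with `cells[pos] == span`.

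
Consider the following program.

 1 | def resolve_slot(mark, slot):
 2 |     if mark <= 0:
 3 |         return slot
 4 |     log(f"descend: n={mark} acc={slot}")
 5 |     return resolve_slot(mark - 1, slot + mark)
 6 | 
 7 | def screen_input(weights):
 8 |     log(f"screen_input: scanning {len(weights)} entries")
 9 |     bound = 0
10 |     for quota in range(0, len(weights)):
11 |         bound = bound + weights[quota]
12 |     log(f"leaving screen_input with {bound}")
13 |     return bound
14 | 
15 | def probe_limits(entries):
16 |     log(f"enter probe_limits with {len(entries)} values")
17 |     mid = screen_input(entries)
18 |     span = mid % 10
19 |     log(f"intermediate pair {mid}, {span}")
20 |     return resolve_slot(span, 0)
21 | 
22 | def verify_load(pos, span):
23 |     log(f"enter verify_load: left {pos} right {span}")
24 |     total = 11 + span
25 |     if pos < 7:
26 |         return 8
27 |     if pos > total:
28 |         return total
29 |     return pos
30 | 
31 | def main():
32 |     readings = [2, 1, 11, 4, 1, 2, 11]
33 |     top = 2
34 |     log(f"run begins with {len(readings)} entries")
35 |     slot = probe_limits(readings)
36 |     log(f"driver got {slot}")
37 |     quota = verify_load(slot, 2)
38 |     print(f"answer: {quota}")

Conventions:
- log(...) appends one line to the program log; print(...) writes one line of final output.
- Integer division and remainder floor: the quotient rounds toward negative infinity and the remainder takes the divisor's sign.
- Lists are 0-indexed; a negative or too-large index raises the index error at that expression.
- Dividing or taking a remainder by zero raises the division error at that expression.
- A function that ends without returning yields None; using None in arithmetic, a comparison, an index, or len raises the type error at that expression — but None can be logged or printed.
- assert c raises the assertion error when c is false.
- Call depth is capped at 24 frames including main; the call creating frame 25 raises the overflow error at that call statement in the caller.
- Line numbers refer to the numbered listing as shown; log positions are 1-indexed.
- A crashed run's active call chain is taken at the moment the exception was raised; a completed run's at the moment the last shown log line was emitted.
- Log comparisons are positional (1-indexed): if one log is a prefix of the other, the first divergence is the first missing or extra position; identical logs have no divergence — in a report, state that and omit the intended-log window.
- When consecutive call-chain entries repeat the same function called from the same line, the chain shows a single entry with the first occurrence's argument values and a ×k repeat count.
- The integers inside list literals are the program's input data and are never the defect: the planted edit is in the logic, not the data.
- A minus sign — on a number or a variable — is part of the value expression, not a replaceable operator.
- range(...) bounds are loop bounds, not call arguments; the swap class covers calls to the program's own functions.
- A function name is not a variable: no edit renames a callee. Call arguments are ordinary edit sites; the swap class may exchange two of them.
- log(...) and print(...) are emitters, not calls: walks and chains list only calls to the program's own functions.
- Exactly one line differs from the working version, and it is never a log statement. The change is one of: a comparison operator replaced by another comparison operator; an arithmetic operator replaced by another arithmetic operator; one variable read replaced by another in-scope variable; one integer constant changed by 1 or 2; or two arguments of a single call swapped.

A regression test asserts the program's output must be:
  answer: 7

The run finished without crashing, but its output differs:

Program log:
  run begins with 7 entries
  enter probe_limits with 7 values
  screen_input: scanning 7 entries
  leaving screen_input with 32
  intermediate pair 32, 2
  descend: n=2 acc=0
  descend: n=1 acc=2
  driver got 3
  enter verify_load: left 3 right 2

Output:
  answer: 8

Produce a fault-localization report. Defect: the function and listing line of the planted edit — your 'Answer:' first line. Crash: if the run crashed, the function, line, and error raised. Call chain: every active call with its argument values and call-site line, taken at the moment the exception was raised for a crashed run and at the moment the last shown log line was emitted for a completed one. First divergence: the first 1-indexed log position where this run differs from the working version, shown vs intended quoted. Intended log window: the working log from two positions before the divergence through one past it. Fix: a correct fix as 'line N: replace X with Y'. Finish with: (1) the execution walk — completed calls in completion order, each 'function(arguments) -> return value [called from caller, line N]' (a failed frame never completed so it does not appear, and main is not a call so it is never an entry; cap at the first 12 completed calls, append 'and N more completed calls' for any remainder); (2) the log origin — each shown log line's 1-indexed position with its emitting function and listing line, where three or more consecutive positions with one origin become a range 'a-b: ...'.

Answer: the defect is in verify_load at line 26.
Core observation: No log line changed; the fault shows up purely in the output.
Call chain: main -> verify_load(3, 2) (called at line 37).
First divergence: none (the log streams are identical).
Execution walk:
  screen_input([2, 1, 11, 4, 1, 2, 11]) -> 32  [called from probe_limits, line 17]
  resolve_slot(0, 3) -> 3  [called from resolve_slot, line 5]
  resolve_slot(1, 2) -> 3  [called from resolve_slot, line 5]
  resolve_slot(2, 0) -> 3  [called from probe_limits, line 20]
  probe_limits([2, 1, 11, 4, 1, 2, 11]) -> 3  [called from main, line 35]
  verify_load(3, 2) -> 8  [called from main, line 37]
Log line origins:
  1: emitted by main (line 34)
  2: emitted by probe_limits (line 16)
  3: emitted by screen_input (line 8)
  4: emitted by screen_input (line 12)
  5: emitted by probe_limits (line 19)
  6: emitted by resolve_slot (line 4)
  7: emitted by resolve_slot (line 4)
  8: emitted by main (line 36)
  9: emitted by verify_load (line 23)
A correct fix: line 26: replace `8` with `7`.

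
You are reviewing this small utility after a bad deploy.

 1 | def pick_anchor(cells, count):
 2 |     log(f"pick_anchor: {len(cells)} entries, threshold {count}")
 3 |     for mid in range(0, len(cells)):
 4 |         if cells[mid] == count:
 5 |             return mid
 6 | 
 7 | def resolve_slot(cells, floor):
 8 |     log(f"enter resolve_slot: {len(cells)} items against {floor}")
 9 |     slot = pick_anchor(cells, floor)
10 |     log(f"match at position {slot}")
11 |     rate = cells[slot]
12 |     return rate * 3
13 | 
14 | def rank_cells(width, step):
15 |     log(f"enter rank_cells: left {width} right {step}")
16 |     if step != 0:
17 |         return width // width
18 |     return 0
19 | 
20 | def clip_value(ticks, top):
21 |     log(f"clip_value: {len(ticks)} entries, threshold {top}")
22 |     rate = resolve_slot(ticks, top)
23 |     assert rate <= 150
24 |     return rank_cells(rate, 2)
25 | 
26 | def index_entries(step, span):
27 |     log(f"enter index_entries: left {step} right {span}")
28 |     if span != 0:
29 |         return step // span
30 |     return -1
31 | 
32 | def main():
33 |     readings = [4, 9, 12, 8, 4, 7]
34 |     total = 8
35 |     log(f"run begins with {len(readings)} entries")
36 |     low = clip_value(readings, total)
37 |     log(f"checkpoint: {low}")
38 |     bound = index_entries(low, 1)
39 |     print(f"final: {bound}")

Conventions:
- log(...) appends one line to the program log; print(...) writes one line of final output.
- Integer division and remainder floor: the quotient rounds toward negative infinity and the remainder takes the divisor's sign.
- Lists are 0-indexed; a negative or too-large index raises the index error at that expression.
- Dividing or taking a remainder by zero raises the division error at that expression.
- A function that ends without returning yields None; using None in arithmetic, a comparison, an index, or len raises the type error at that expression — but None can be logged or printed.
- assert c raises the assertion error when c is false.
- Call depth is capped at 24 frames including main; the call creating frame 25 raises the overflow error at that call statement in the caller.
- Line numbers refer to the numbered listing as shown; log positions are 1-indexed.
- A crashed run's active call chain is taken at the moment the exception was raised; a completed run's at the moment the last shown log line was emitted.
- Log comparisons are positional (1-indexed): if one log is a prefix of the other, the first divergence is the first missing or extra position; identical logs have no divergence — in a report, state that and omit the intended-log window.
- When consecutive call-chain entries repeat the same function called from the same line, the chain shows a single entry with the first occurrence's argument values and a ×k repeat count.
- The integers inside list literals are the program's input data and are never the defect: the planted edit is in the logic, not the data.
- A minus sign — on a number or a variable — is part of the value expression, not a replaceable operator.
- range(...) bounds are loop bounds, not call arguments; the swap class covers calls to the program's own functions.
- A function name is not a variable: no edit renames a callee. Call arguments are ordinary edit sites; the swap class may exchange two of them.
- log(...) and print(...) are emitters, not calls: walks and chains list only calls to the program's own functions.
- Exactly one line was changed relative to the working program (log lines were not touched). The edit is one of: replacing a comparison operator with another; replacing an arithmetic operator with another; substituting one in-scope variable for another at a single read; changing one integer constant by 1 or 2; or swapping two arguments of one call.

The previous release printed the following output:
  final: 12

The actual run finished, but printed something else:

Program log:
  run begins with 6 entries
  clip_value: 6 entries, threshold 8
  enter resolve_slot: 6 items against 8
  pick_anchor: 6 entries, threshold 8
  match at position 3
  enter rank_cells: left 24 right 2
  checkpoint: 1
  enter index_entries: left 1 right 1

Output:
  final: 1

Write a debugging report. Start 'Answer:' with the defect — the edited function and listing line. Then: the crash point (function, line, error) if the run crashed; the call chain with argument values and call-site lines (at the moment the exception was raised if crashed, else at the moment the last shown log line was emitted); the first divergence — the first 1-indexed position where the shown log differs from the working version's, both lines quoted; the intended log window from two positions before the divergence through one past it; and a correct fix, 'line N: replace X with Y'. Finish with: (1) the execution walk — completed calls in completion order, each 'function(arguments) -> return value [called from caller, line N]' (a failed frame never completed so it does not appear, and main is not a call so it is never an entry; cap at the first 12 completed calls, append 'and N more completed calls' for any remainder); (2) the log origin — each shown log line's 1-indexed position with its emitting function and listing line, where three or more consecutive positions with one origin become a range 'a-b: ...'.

Answer: the defect is in rank_cells at line 17.
Core observation: Position 7 is the first bad log line: 'checkpoint: 1' should read 'checkpoint: 12'.
Call chain: main -> index_entries(1, 1) (called at line 38).
First divergence: at position 7 the run shows 'checkpoint: 1' where the working version logs 'checkpoint: 12'.
Intended log window:
  5: match at position 3
  6: enter rank_cells: left 24 right 2
  7: checkpoint: 12
  8: enter index_entries: left 12 right 1
Execution walk:
  pick_anchor([4, 9, 12, 8, 4, 7], 8) -> 3  [called from resolve_slot, line 9]
  resolve_slot([4, 9, 12, 8, 4, 7], 8) -> 24  [called from clip_value, line 22]
  rank_cells(24, 2) -> 1  [called from clip_value, line 24]
  clip_value([4, 9, 12, 8, 4, 7], 8) -> 1  [called from main, line 36]
  index_entries(1, 1) -> 1  [called from main, line 38]
Log origins:
  1: logged in main at line 35
  2: logged in clip_value at line 21
  3: logged in resolve_slot at line 8
  4: logged in pick_anchor at line 2
  5: logged in resolve_slot at line 10
  6: logged in rank_cells at line 15
  7: logged in main at line 37
  8: logged in index_entries at line 27
A correct fix: line 17: replace `width // width` with `width // step`.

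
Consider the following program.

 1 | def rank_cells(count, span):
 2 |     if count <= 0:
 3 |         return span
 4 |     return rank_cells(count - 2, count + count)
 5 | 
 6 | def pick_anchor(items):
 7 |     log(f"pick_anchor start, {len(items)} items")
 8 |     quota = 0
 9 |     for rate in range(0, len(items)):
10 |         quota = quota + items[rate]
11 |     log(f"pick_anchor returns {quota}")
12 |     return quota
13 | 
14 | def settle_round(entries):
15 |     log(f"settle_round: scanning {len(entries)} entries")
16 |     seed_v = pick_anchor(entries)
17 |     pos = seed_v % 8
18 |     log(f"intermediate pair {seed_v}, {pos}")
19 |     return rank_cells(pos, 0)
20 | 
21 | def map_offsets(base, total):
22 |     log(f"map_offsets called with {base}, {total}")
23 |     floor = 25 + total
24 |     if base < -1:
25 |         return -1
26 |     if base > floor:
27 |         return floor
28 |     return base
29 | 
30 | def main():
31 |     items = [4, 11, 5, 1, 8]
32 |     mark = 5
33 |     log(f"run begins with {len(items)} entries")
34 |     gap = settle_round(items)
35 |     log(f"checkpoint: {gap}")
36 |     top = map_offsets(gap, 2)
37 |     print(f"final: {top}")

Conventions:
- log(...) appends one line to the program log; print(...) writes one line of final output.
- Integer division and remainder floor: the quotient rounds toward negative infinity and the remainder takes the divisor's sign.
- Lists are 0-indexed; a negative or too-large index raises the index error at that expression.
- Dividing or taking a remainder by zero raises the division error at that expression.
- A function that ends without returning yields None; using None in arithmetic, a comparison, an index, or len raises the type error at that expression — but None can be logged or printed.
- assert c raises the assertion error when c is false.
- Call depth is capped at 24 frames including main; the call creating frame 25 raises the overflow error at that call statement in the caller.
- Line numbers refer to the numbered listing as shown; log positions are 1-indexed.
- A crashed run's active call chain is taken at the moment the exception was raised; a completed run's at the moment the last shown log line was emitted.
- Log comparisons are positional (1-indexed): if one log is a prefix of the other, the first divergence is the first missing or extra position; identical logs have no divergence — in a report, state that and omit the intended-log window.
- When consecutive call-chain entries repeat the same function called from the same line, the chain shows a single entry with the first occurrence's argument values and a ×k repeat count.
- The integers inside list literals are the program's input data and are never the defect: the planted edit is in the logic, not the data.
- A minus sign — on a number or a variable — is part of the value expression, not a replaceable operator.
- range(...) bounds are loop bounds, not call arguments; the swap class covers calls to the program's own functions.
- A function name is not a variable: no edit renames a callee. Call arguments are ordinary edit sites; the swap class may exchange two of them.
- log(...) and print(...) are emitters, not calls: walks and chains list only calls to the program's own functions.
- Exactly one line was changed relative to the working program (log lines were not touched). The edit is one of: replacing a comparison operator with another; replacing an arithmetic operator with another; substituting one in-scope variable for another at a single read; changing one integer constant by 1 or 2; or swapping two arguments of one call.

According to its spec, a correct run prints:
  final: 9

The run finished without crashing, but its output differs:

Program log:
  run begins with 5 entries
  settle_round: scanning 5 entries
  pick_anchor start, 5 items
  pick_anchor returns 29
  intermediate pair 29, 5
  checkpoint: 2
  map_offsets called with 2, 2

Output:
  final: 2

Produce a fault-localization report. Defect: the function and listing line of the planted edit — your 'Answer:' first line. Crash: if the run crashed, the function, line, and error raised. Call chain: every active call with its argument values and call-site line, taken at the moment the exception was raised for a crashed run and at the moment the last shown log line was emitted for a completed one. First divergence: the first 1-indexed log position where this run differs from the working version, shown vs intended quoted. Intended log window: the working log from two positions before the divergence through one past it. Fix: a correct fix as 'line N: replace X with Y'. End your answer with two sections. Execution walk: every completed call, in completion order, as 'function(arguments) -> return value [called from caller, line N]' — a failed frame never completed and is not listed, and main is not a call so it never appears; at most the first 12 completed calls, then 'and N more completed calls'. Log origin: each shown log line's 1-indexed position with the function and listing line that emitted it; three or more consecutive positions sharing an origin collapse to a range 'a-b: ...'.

Answer: the defect is in rank_cells at line 4.
The tell: At log position 6 the runs split — shown 'checkpoint: 2', but the working version logs 'checkpoint: 9'.
Call chain: main -> map_offsets(2, 2) (called at line 36).
First divergence: position 6 — shown 'checkpoint: 2', intended 'checkpoint: 9'.
Intended log window:
  4: pick_anchor returns 29
  5: intermediate pair 29, 5
  6: checkpoint: 9
  7: map_offsets called with 9, 2
Execution walk:
  pick_anchor([4, 11, 5, 1, 8]) -> 29  [called from settle_round, line 16]
  rank_cells(-1, 2) -> 2  [called from rank_cells, line 4]
  rank_cells(1, 6) -> 2  [called from rank_cells, line 4]
  rank_cells(3, 10) -> 2  [called from rank_cells, line 4]
  rank_cells(5, 0) -> 2  [called from settle_round, line 19]
  settle_round([4, 11, 5, 1, 8]) -> 2  [called from main, line 34]
  map_offsets(2, 2) -> 2  [called from main, line 36]
Log origins:
  1: from main, line 33
  2: from settle_round, line 15
  3: from pick_anchor, line 7
  4: from pick_anchor, line 11
  5: from settle_round, line 18
  6: from main, line 35
  7: from map_offsets, line 22
A correct fix: line 4: replace `count + count` with `span + count`.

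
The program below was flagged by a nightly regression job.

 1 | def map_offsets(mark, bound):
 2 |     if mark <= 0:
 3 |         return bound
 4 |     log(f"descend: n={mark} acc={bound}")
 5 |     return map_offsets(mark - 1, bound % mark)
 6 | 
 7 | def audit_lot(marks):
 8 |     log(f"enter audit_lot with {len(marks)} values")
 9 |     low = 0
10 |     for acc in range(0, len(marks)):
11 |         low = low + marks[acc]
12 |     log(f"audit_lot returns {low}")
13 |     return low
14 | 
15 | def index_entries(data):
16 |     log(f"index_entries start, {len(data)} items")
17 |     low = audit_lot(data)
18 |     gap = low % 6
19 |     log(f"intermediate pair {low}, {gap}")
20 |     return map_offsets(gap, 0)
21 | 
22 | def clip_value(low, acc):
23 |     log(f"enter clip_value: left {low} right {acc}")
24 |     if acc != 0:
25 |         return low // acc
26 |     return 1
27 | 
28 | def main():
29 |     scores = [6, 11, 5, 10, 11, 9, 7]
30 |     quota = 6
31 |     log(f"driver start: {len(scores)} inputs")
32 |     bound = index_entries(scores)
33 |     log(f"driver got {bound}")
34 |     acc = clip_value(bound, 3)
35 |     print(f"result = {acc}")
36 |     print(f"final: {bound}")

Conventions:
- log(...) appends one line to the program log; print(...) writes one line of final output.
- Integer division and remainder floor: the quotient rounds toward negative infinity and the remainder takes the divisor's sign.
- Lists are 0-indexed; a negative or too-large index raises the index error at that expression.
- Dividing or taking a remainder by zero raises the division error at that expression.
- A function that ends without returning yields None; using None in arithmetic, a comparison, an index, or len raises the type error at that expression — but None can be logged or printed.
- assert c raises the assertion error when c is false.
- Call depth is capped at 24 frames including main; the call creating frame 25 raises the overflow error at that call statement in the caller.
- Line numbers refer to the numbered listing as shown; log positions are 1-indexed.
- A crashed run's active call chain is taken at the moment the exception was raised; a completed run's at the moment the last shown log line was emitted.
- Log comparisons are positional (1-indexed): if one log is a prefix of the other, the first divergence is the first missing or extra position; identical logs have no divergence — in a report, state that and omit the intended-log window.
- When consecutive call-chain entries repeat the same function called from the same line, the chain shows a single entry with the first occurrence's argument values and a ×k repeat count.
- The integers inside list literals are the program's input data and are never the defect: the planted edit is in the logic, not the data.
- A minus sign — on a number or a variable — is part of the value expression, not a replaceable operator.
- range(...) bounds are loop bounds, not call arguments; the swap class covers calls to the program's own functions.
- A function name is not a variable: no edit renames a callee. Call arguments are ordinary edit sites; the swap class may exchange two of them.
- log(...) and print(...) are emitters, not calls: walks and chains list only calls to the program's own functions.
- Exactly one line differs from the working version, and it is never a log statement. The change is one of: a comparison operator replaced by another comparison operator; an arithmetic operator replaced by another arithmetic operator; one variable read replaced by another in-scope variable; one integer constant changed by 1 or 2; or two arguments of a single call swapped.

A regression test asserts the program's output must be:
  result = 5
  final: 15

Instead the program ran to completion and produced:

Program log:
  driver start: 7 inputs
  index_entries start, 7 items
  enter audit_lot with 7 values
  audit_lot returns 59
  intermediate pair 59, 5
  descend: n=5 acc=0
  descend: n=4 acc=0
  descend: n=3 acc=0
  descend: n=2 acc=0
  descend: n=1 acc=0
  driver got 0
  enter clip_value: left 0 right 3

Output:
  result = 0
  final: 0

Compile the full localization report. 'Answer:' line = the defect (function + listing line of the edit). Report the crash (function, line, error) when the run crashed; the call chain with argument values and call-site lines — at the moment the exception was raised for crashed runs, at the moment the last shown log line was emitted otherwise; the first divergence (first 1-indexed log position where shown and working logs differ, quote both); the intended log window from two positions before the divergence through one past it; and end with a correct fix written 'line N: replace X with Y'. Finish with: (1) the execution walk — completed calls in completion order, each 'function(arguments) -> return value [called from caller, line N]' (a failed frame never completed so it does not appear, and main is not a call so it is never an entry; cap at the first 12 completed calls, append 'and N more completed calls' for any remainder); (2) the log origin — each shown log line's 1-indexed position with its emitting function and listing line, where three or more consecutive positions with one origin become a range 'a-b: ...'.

Answer: the defect is in map_offsets at line 5.
The tell: Log line 7 is where behavior first shows: 'descend: n=4 acc=0' appears instead of 'descend: n=4 acc=5'.
Call chain: main -> clip_value(0, 3) (called at line 34).
First divergence: position 7 — shown 'descend: n=4 acc=0', intended 'descend: n=4 acc=5'.
Intended log window:
  5: intermediate pair 59, 5
  6: descend: n=5 acc=0
  7: descend: n=4 acc=5
  8: descend: n=3 acc=9
Execution walk:
  audit_lot([6, 11, 5, 10, 11, 9, 7]) -> 59  [called from index_entries, line 17]
  map_offsets(0, 0) -> 0  [called from map_offsets, line 5]
  map_offsets(1, 0) -> 0  [called from map_offsets, line 5]
  map_offsets(2, 0) -> 0  [called from map_offsets, line 5]
  map_offsets(3, 0) -> 0  [called from map_offsets, line 5]
  map_offsets(4, 0) -> 0  [called from map_offsets, line 5]
  map_offsets(5, 0) -> 0  [called from index_entries, line 20]
  index_entries([6, 11, 5, 10, 11, 9, 7]) -> 0  [called from main, line 32]
  clip_value(0, 3) -> 0  [called from main, line 34]
Origin of each log line:
  1: logged in main at line 31
  2: logged in index_entries at line 16
  3: logged in audit_lot at line 8
  4: logged in audit_lot at line 12
  5: logged in index_entries at line 19
  6-10: logged in map_offsets at line 4
  11: logged in main at line 33
  12: logged in clip_value at line 23
A correct fix: line 5: replace `%` with `+`.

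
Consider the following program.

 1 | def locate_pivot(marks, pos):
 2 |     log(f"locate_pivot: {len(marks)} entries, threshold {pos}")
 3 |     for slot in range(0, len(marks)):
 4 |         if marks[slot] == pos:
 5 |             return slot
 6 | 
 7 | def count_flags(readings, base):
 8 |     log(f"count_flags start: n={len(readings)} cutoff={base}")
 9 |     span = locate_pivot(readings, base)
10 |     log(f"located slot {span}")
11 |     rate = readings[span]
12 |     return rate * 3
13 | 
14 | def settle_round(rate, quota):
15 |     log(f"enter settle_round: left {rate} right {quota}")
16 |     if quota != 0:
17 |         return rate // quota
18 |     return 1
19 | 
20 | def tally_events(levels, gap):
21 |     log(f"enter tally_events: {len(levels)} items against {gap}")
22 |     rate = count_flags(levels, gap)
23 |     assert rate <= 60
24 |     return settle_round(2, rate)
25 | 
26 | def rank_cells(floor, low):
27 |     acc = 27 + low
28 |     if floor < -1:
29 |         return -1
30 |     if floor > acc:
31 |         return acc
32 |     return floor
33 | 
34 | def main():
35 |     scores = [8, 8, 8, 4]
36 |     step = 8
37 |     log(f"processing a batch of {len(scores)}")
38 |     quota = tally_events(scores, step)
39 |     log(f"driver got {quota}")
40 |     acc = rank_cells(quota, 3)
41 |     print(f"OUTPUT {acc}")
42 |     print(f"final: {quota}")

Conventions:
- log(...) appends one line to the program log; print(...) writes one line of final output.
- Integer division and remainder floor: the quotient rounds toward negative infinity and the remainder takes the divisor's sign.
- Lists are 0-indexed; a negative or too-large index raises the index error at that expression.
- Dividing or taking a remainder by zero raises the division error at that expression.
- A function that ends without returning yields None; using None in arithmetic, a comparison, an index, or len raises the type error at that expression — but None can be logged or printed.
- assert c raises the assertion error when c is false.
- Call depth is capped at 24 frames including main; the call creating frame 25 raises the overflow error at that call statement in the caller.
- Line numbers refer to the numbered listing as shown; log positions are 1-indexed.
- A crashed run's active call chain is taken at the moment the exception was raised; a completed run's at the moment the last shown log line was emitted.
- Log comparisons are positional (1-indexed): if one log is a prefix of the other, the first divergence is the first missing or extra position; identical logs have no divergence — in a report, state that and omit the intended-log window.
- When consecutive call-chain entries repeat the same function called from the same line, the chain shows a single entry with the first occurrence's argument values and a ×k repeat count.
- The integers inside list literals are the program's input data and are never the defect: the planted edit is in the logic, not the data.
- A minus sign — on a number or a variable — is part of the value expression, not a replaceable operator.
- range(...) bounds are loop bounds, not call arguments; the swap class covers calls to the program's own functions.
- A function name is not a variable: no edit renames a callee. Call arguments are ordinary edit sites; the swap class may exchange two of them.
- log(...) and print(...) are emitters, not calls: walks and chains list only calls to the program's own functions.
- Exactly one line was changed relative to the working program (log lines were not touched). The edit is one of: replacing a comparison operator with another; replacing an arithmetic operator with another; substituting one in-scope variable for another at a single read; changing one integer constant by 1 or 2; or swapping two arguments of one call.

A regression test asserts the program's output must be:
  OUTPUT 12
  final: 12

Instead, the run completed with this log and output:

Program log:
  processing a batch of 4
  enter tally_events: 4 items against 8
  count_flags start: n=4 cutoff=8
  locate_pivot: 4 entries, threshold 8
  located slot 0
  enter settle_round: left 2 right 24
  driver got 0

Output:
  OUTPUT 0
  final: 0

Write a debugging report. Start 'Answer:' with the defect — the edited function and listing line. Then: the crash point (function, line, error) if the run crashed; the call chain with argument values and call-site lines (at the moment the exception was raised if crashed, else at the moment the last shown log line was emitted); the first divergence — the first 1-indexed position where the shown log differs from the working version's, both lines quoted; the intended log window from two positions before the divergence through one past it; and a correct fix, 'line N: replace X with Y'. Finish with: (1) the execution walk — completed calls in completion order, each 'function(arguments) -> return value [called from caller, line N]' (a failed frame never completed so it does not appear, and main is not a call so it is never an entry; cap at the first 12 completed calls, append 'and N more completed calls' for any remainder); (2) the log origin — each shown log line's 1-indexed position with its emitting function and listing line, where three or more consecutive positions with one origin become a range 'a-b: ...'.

Answer: the defect is in tally_events at line 24.
Key observation: Everything matches until log position 6, which reads 'enter settle_round: left 2 right 24' in place of 'enter settle_round: left 24 right 2'.
Call chain: main.
First divergence: position 6; shown 'enter settle_round: left 2 right 24' vs intended 'enter settle_round: left 24 right 2'.
Intended log window:
  4: locate_pivot: 4 entries, threshold 8
  5: located slot 0
  6: enter settle_round: left 24 right 2
  7: driver got 12
Execution walk:
  locate_pivot([8, 8, 8, 4], 8) -> 0  [called from count_flags, line 9]
  count_flags([8, 8, 8, 4], 8) -> 24  [called from tally_events, line 22]
  settle_round(2, 24) -> 0  [called from tally_events, line 24]
  tally_events([8, 8, 8, 4], 8) -> 0  [called from main, line 38]
  rank_cells(0, 3) -> 0  [called from main, line 40]
Log origins:
  1: emitted by main (line 37)
  2: emitted by tally_events (line 21)
  3: emitted by count_flags (line 8)
  4: emitted by locate_pivot (line 2)
  5: emitted by count_flags (line 10)
  6: emitted by settle_round (line 15)
  7: emitted by main (line 39)
A correct fix: line 24: replace `settle_round(2, rate)` with `settle_round(rate, 2)`.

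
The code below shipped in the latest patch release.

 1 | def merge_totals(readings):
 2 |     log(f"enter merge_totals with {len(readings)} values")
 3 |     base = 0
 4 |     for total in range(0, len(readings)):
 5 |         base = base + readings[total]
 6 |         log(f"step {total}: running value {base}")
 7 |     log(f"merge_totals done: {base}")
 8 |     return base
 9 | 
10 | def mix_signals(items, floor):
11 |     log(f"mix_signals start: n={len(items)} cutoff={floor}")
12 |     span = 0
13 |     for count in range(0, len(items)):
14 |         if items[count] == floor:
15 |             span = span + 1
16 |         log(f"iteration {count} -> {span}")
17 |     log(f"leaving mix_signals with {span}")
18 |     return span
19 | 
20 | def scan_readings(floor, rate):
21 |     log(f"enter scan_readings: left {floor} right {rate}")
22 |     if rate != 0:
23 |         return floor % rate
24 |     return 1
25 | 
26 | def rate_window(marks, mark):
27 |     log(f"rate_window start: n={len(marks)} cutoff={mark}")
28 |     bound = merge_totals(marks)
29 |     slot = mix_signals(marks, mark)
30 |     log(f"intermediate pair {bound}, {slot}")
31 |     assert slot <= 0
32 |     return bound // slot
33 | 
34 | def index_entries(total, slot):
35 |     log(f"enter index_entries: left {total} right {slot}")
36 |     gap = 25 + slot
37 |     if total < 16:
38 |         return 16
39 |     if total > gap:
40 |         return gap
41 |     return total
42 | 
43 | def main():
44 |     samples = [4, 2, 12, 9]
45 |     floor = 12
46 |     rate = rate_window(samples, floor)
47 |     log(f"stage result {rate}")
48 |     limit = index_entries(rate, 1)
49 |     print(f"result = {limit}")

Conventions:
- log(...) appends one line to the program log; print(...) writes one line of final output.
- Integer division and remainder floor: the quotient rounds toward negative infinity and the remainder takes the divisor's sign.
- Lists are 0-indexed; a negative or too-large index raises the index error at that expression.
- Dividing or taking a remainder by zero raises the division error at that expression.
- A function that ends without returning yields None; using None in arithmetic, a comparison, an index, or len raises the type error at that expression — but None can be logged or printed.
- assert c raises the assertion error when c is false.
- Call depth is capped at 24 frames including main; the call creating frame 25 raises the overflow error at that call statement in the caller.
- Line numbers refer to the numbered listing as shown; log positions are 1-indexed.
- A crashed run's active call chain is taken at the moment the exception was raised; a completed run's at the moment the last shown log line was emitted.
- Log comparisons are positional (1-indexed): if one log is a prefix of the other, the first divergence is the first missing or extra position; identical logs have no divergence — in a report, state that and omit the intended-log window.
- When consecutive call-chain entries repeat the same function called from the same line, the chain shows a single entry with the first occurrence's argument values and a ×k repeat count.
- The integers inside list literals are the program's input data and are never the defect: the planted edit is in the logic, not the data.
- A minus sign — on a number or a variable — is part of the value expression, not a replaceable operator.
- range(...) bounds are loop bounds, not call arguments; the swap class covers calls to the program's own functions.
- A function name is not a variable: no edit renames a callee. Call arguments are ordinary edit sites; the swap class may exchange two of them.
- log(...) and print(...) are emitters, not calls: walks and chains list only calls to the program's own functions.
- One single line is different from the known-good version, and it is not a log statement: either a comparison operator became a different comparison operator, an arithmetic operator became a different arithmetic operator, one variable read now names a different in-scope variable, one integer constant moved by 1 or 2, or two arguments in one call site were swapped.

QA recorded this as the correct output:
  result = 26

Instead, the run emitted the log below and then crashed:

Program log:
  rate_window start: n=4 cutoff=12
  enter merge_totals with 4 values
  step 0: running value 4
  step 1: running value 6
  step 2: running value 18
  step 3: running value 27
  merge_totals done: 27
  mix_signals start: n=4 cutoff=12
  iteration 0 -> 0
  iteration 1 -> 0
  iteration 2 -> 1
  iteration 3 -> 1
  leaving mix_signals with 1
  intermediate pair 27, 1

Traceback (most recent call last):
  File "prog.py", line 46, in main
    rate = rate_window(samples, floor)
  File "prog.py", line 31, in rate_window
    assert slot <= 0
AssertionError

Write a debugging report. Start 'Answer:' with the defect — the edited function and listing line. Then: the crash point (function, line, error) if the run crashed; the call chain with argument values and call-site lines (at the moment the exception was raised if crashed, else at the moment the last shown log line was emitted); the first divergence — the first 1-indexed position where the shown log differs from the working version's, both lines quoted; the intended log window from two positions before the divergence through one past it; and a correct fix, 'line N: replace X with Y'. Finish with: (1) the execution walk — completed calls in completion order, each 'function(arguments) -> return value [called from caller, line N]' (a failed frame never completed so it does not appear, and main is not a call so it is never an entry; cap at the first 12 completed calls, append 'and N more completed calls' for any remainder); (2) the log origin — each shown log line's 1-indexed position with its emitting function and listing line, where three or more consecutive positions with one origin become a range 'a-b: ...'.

Answer: the defect is in rate_window at line 31.
The tell: A complete run would log 'stage result 27' next, but this one stopped at 14 lines.
Crash: rate_window, line 31, AssertionError.
Call chain: main -> rate_window([4, 2, 12, 9], 12) (called at line 46).
First divergence: position 15 — the faulty run's log ends after 14 lines; the working version continues with 'stage result 27'.
Intended log window:
  13: leaving mix_signals with 1
  14: intermediate pair 27, 1
  15: stage result 27
  16: enter index_entries: left 27 right 1
Execution walk:
  merge_totals([4, 2, 12, 9]) -> 27  [called from rate_window, line 28]
  mix_signals([4, 2, 12, 9], 12) -> 1  [called from rate_window, line 29]
Log origin:
  1 — rate_window, line 27
  2 — merge_totals, line 2
  3-6 — merge_totals, line 6
  7 — merge_totals, line 7
  8 — mix_signals, line 11
  9-12 — mix_signals, line 16
  13 — mix_signals, line 17
  14 — rate_window, line 30
A correct fix: line 31: replace `<=` with `>`.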